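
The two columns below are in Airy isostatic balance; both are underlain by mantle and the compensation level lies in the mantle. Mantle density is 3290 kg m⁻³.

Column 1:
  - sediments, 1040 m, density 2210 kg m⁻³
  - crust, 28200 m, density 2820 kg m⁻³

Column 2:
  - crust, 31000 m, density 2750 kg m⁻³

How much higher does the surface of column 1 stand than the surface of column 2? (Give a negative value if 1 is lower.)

For any compensation level in the mantle, the mantle terms cancel and isostasy reduces to e = (Σt_1 − Σt_2) − (Σ(ρt)_1 − Σ(ρt)_2) / ρ_m.
Σt_1 = 29240 m; Σt_2 = 31000 m; Σ(ρt)_1 = 81822400; Σ(ρt)_2 = 85250000 (in m·kg m⁻³).
e = (29240 − 31000) − (81822400 − 85250000) / 3290 = −718 m.

−718 m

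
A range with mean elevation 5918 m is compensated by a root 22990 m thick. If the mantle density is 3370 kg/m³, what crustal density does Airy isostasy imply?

ρ_c h = (ρ_m − ρ_c) r → ρ_c (h + r) = ρ_m r → ρ_c = ρ_m r / (h + r).
ρ_c = 3370 × 22990 m / (5918 m + 22990 m) = 2680 kg/m³.

2680 kg/m³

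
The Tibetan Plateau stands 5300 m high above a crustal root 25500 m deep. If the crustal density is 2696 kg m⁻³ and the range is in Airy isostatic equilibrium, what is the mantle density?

Airy balance: ρ_c h = (ρ_m − ρ_c) r → ρ_m = ρ_c (1 + h/r).
ρ_m = 2696 × (1 + 5300 m/25500 m) = 3260 kg m⁻³.

3260 kg m⁻³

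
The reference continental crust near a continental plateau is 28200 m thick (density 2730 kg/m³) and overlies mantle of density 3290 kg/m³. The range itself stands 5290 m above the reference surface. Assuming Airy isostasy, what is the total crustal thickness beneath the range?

59300 m

Root depth r = h ρ_c / (ρ_m − ρ_c) = 5290 m × 2730 / 560 = 25790 m.
Total thickness = T + h + r = 28200 m + 5290 m + 25790 m = 59300 m.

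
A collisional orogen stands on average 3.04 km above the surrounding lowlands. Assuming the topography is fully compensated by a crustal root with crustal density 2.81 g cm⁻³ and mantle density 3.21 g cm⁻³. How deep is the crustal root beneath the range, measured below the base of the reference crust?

For local isostatic compensation: the weight of the topography is balanced by the buoyancy of the root, ρ_c h = (ρ_m − ρ_c) r.
r = h · ρ_c / (ρ_m − ρ_c) = 3.04 km × 2.81 / (3.21 − 2.81) = 21.4 km.

21.4 km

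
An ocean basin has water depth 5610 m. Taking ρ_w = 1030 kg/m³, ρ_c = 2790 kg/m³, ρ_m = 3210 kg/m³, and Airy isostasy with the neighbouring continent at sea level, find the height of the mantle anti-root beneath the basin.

23500 m

In Airy isostatic equilibrium: replacing crust with seawater at the top is compensated by replacing crust with mantle at the base: d (ρ_c − ρ_w) = a (ρ_m − ρ_c).
a = d (ρ_c − ρ_w)/(ρ_m − ρ_c) = 5610 m × 1760/420 = 23500 m.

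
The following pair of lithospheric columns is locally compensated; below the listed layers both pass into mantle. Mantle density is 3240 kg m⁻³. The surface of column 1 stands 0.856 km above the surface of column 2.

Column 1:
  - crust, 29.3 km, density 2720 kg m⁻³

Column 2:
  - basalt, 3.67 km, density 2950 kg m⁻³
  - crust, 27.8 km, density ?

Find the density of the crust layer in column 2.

2830 kg m⁻³

Take the compensation level at the base of the deeper column (depth z_c below the surface of column 1) and equate Σ ρ_i t_i down to z_c; mantle fills any gap and the z_c terms cancel.
Column 1: 29.3×2720 + (z_c − 29.3)×3240
Column 2: 0.856×0 + 3.67×2950 + 27.8×ρ + (z_c − 0.856 − 31.47)×3240
The z_c×3240 term appears on both sides and cancels. Collect the known terms of each column as K = Σ(ρt)_known − 3240 × (depth of known layers): K_1 = 79696 − 3240×29.3 = −15236; K_2 = 10826.5 − 3240×(0.856 + 31.47) = −93909.74.
Balance: K_1 = K_2 + 27.8×ρ, so ρ = (K_1 − K_2)/27.8 = 78673.7/27.8 = 2830 kg m⁻³.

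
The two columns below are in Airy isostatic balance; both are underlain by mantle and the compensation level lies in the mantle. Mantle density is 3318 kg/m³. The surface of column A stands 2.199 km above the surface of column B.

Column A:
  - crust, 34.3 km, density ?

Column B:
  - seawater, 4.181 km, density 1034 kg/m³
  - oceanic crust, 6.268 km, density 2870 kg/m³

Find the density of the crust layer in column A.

Take the compensation level at the base of the deeper column (depth z_c below the surface of column A) and equate Σ ρ_i t_i down to z_c; mantle fills any gap and the z_c terms cancel.
Column A: 34.3×ρ + (z_c − 34.3)×3318
Column B: 2.199×0 + 4.181×1034 + 6.268×2870 + (z_c − 2.199 − 10.449)×3318
The z_c×3318 term appears on both sides and cancels. Collect the known terms of each column as K = Σ(ρt)_known − 3318 × (depth of known layers): K_A = 0 − 3318×34.3 = −113807.4; K_B = 22312.314 − 3318×(2.199 + 10.449) = −19653.75.
Balance: K_A + 34.3×ρ = K_B, so ρ = (K_B − K_A)/34.3 = 94153.7/34.3 = 2750 kg/m³.

2750 kg/m³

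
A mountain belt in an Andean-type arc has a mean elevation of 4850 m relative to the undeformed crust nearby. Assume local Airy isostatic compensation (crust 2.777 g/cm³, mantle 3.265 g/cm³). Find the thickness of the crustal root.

27600 m

In Airy isostatic equilibrium: the weight of the topography is balanced by the buoyancy of the root, ρ_c h = (ρ_m − ρ_c) r.
r = h · ρ_c / (ρ_m − ρ_c) = 4850 m × 2.777 / (3.265 − 2.777) = 27600 m.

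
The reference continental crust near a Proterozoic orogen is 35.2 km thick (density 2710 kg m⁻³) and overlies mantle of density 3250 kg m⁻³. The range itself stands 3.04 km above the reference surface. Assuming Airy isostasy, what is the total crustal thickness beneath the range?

53.5 km

Root depth r = h ρ_c / (ρ_m − ρ_c) = 3.04 km × 2710 / 540 = 15.26 km.
Total thickness = T + h + r = 35.2 km + 3.04 km + 15.26 km = 53.5 km.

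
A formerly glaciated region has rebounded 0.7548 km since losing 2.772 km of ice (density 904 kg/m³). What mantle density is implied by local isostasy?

ρ_m = ρ_ice t / u = 904 × 2.772 km/0.7548 km = 3320 kg/m³.

3320 kg/m³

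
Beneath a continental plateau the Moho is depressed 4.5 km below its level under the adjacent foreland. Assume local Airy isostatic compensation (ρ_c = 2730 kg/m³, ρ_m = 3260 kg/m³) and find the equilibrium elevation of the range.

In Airy isostatic equilibrium: ρ_c h = (ρ_m − ρ_c) r.
h = r (ρ_m − ρ_c) / ρ_c = 4.5 km × (3260 − 2730) / 2730 = 0.874 km.

0.874 km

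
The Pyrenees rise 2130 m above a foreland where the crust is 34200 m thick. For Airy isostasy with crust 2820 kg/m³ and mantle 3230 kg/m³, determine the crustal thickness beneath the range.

Root depth r = h ρ_c / (ρ_m − ρ_c) = 2130 m × 2820 / 410 = 14650 m.
Total thickness = T + h + r = 34200 m + 2130 m + 14650 m = 51000 m.

51000 m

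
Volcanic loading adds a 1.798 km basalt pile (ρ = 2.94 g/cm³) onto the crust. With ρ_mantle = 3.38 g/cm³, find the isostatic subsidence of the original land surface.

Subaerial loading: s = t ρ_load / ρ_m.
s = 1.798 km × 2.94/3.38 = 1.56 km.

1.56 km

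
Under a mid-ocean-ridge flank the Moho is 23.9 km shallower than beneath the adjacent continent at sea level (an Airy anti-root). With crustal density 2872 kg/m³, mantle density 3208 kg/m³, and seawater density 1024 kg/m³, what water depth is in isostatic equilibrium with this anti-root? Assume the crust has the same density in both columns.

Replacing a thickness d of crust by seawater at the top must be balanced by replacing crust with mantle at the base: d (ρ_c − ρ_w) = a (ρ_m − ρ_c).
d = a (ρ_m − ρ_c)/(ρ_c − ρ_w) = 23.9 km × 336/1848 = 4.35 km.

4.35 km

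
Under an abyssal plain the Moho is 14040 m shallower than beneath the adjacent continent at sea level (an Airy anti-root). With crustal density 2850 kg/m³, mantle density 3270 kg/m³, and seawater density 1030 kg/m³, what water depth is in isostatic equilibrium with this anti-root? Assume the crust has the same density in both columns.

3240 m

Replacing a thickness d of crust by seawater at the top must be balanced by replacing crust with mantle at the base: d (ρ_c − ρ_w) = a (ρ_m − ρ_c).
d = a (ρ_m − ρ_c)/(ρ_c − ρ_w) = 14040 m × 420/1820 = 3240 m.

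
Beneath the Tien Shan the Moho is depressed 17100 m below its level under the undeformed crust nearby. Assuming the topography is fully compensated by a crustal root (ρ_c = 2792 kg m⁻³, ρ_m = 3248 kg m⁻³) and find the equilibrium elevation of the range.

In Airy isostatic equilibrium: ρ_c h = (ρ_m − ρ_c) r.
h = r (ρ_m − ρ_c) / ρ_c = 17100 m × (3248 − 2792) / 2792 = 2790 m.

2790 m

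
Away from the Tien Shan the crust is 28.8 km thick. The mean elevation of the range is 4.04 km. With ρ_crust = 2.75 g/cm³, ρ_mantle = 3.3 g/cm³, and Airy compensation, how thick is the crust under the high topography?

53 km

Root depth r = h ρ_c / (ρ_m − ρ_c) = 4.04 km × 2.75 / 0.55 = 20.2 km.
Total thickness = T + h + r = 28.8 km + 4.04 km + 20.2 km = 53 km.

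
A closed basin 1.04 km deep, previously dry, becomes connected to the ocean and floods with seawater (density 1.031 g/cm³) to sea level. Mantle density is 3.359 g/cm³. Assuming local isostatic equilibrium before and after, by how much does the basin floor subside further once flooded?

0.461 km

After flooding the water column is d + s deep. Its weight must equal the weight of mantle displaced by the extra subsidence s: (d + s) ρ_w = s ρ_m.
s = d ρ_w / (ρ_m − ρ_w) = 1.04 km × 1.031/(3.359 − 1.031) = 0.461 km.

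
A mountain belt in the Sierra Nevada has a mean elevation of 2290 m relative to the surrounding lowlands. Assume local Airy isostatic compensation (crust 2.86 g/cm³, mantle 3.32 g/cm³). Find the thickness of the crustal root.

Equating mass per unit area of the two columns: the weight of the topography is balanced by the buoyancy of the root, ρ_c h = (ρ_m − ρ_c) r.
r = h · ρ_c / (ρ_m − ρ_c) = 2290 m × 2.86 / (3.32 − 2.86) = 14200 m.

14200 m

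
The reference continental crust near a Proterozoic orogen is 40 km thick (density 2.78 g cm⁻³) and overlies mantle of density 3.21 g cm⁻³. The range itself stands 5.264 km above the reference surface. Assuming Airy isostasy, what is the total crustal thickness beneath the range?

Root depth r = h ρ_c / (ρ_m − ρ_c) = 5.264 km × 2.78 / 0.43 = 34.03 km.
Total thickness = T + h + r = 40 km + 5.264 km + 34.03 km = 79.3 km.

79.3 km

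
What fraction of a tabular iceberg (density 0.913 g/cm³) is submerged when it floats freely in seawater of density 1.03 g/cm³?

88.6%

Submerged fraction = ρ_obj/ρ_fluid = 0.913/1.03 = 88.6%.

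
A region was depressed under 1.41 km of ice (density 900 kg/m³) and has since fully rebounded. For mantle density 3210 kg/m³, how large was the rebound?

Removing the load lets mantle flow back in; uplift u satisfies ρ_ice t = ρ_m u.
u = t ρ_ice/ρ_m = 1.41 km × 900/3210 = 0.395 km.

0.395 km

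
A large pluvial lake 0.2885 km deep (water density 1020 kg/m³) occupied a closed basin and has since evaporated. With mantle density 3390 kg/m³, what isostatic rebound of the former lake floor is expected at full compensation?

0.0868 km

u = d ρ_w/ρ_m = 0.2885 km × 1020/3390 = 0.0868 km.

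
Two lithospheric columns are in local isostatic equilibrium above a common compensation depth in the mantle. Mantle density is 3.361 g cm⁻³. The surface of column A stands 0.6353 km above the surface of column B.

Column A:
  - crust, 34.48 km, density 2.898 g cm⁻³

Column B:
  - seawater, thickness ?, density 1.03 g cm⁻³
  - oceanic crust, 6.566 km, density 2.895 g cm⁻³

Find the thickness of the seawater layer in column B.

Take the compensation level at the base of the deeper column (depth z_c below the surface of column A) and equate Σ ρ_i t_i down to z_c; mantle fills any gap and the z_c terms cancel.
Column A: 34.48×2.898 + (z_c − 34.48)×3.361
Column B: 0.6353×0 + x×1.03 + 6.566×2.895 + (z_c − 0.6353 − 6.566 − x)×3.361
The z_c×3.361 term appears on both sides and cancels. Collect the known terms of each column as K = Σ(ρt)_known − 3.361 × (depth of known layers): K_A = 99.92304 − 3.361×34.48 = −15.96424; K_B = 19.00857 − 3.361×(0.6353 + 6.566) = −5.1949993.
Balance: K_A = K_B − x×(3.361 − 1.03), so x = (K_B − K_A)/(3.361 − 1.03) = 10.7692/2.331 = 4.62 km.

4.62 km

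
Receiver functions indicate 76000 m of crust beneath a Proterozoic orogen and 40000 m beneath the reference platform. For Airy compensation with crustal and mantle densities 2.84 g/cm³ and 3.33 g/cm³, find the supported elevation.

5300 m

Excess crust Δ = 76000 m − 40000 m = 36000 m, split between elevation h and root r with h + r = Δ.
Airy balance ρ_c h = (ρ_m − ρ_c) r gives r = h ρ_c/(ρ_m − ρ_c), so h (1 + ρ_c/(ρ_m − ρ_c)) = Δ, i.e. h = Δ (ρ_m − ρ_c)/ρ_m.
h = 36000 m × 0.49/3.33 = 5300 m.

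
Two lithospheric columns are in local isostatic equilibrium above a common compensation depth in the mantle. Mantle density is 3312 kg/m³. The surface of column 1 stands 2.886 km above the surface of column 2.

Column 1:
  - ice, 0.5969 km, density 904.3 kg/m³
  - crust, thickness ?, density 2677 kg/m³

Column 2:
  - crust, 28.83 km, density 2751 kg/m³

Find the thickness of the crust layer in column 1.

Take the compensation level at the base of the deeper column (depth z_c below the surface of column 1) and equate Σ ρ_i t_i down to z_c; mantle fills any gap and the z_c terms cancel.
Column 1: 0.5969×904.3 + x×2677 + (z_c − 0.5969 − x)×3312
Column 2: 2.886×0 + 28.83×2751 + (z_c − 2.886 − 28.83)×3312
The z_c×3312 term appears on both sides and cancels. Collect the known terms of each column as K = Σ(ρt)_known − 3312 × (depth of known layers): K_1 = 539.77667 − 3312×0.5969 = −1437.15613; K_2 = 79311.33 − 3312×(2.886 + 28.83) = −25732.062.
Balance: K_1 − x×(3312 − 2677) = K_2, so x = (K_1 − K_2)/(3312 − 2677) = 24294.9/635 = 38.3 km.

38.3 km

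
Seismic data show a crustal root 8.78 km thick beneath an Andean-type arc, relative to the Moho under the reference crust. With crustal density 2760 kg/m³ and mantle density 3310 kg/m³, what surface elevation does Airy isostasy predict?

1.75 km

Isostatic balance requires: ρ_c h = (ρ_m − ρ_c) r.
h = r (ρ_m − ρ_c) / ρ_c = 8.78 km × (3310 − 2760) / 2760 = 1.75 km.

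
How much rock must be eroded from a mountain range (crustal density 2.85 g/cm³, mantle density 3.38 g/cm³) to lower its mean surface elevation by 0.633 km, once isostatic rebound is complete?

Net drop Δ = e − u = e − e ρ_c/ρ_m = e (ρ_m − ρ_c)/ρ_m.
e = Δ ρ_m/(ρ_m − ρ_c) = 0.633 km × 3.38/0.53 = 4.04 km.

4.04 km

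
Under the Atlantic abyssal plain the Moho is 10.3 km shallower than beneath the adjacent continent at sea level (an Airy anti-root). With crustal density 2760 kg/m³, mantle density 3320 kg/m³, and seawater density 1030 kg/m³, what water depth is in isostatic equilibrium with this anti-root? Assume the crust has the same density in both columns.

Replacing a thickness d of crust by seawater at the top must be balanced by replacing crust with mantle at the base: d (ρ_c − ρ_w) = a (ρ_m − ρ_c).
d = a (ρ_m − ρ_c)/(ρ_c − ρ_w) = 10.3 km × 560/1730 = 3.33 km.

3.33 km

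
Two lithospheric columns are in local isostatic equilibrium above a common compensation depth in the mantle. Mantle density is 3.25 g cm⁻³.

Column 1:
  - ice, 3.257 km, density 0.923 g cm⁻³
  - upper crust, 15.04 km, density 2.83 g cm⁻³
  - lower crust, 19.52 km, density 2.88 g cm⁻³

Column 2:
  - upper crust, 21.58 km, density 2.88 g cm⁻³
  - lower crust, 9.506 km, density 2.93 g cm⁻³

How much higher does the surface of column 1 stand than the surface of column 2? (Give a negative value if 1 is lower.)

For any compensation level in the mantle, the mantle terms cancel and isostasy reduces to e = (Σt_1 − Σt_2) − (Σ(ρt)_1 − Σ(ρt)_2) / ρ_m.
Σt_1 = 37.817 km; Σt_2 = 31.086 km; Σ(ρt)_1 = 101.787011; Σ(ρt)_2 = 90.00298 (in km·g cm⁻³).
e = (37.817 − 31.086) − (101.787011 − 90.00298) / 3.25 = 3.11 km.

3.11 km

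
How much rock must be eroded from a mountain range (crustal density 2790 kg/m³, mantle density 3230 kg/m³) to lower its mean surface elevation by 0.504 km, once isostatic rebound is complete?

3.7 km

Net drop Δ = e − u = e − e ρ_c/ρ_m = e (ρ_m − ρ_c)/ρ_m.
e = Δ ρ_m/(ρ_m − ρ_c) = 0.504 km × 3230/440 = 3.7 km.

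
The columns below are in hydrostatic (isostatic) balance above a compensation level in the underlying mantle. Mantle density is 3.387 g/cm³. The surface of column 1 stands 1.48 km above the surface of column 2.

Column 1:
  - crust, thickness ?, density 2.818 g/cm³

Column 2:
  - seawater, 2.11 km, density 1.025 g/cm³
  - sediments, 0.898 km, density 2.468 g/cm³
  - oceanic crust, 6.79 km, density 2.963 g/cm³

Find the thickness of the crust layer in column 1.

Take the compensation level at the base of the deeper column (depth z_c below the surface of column 1) and equate Σ ρ_i t_i down to z_c; mantle fills any gap and the z_c terms cancel.
Column 1: x×2.818 + (z_c − 0 − x)×3.387
Column 2: 1.48×0 + 2.11×1.025 + 0.898×2.468 + 6.79×2.963 + (z_c − 1.48 − 9.798)×3.387
The z_c×3.387 term appears on both sides and cancels. Collect the known terms of each column as K = Σ(ρt)_known − 3.387 × (depth of known layers): K_1 = 0 − 3.387×0 = 0; K_2 = 24.497784 − 3.387×(1.48 + 9.798) = −13.700802.
Balance: K_1 − x×(3.387 − 2.818) = K_2, so x = (K_1 − K_2)/(3.387 − 2.818) = 13.7008/0.569 = 24.1 km.

24.1 km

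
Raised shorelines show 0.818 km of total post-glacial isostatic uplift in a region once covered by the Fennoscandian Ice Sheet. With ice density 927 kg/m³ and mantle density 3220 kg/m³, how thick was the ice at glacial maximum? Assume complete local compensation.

2.84 km

u = t ρ_ice/ρ_m → t = u ρ_m/ρ_ice = 0.818 km × 3220/927 = 2.84 km.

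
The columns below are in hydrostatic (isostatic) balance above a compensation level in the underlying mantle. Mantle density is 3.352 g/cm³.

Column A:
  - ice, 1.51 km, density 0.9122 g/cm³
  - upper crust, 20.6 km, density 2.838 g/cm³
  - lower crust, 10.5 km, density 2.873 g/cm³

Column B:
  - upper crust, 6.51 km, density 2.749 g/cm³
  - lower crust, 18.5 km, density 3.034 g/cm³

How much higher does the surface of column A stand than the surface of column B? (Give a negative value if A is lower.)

For any compensation level in the mantle, the mantle terms cancel and isostasy reduces to e = (Σt_A − Σt_B) − (Σ(ρt)_A − Σ(ρt)_B) / ρ_m.
Σt_A = 32.61 km; Σt_B = 25.01 km; Σ(ρt)_A = 90.006722; Σ(ρt)_B = 74.02499 (in km·g/cm³).
e = (32.61 − 25.01) − (90.006722 − 74.02499) / 3.352 = 2.83 km.

2.83 km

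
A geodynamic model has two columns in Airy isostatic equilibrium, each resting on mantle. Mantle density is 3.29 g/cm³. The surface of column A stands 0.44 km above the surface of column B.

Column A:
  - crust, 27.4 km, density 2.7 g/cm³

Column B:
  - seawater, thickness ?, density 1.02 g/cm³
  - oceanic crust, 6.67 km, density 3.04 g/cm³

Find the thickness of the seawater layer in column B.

Take the compensation level at the base of the deeper column (depth z_c below the surface of column A) and equate Σ ρ_i t_i down to z_c; mantle fills any gap and the z_c terms cancel.
Column A: 27.4×2.7 + (z_c − 27.4)×3.29
Column B: 0.44×0 + x×1.02 + 6.67×3.04 + (z_c − 0.44 − 6.67 − x)×3.29
The z_c×3.29 term appears on both sides and cancels. Collect the known terms of each column as K = Σ(ρt)_known − 3.29 × (depth of known layers): K_A = 73.98 − 3.29×27.4 = −16.166; K_B = 20.2768 − 3.29×(0.44 + 6.67) = −3.1151.
Balance: K_A = K_B − x×(3.29 − 1.02), so x = (K_B − K_A)/(3.29 − 1.02) = 13.0509/2.27 = 5.75 km.

5.75 km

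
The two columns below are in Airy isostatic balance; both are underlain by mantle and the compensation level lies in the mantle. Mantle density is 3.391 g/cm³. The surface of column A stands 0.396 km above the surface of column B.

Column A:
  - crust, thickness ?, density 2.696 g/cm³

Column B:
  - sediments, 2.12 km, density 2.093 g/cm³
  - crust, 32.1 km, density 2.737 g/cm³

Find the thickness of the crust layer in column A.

Take the compensation level at the base of the deeper column (depth z_c below the surface of column A) and equate Σ ρ_i t_i down to z_c; mantle fills any gap and the z_c terms cancel.
Column A: x×2.696 + (z_c − 0 − x)×3.391
Column B: 0.396×0 + 2.12×2.093 + 32.1×2.737 + (z_c − 0.396 − 34.22)×3.391
The z_c×3.391 term appears on both sides and cancels. Collect the known terms of each column as K = Σ(ρt)_known − 3.391 × (depth of known layers): K_A = 0 − 3.391×0 = 0; K_B = 92.29486 − 3.391×(0.396 + 34.22) = −25.087996.
Balance: K_A − x×(3.391 − 2.696) = K_B, so x = (K_A − K_B)/(3.391 − 2.696) = 25.088/0.695 = 36.1 km.

36.1 km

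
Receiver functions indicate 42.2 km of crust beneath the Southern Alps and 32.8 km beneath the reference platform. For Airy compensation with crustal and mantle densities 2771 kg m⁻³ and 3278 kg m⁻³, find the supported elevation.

Excess crust Δ = 42.2 km − 32.8 km = 9.4 km, split between elevation h and root r with h + r = Δ.
Airy balance ρ_c h = (ρ_m − ρ_c) r gives r = h ρ_c/(ρ_m − ρ_c), so h (1 + ρ_c/(ρ_m − ρ_c)) = Δ, i.e. h = Δ (ρ_m − ρ_c)/ρ_m.
h = 9.4 km × 507/3278 = 1.45 km.

1.45 km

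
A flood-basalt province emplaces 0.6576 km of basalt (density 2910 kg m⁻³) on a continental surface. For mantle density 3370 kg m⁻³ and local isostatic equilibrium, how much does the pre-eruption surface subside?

0.568 km

Subaerial loading: s = t ρ_load / ρ_m.
s = 0.6576 km × 2910/3370 = 0.568 km.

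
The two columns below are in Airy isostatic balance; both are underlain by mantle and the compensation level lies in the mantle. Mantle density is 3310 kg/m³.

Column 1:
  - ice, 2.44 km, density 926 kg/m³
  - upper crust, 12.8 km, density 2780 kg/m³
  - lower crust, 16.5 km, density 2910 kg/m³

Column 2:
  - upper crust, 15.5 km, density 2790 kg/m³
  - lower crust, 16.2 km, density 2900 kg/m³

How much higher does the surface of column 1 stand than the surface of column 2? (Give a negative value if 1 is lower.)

For any compensation level in the mantle, the mantle terms cancel and isostasy reduces to e = (Σt_1 − Σt_2) − (Σ(ρt)_1 − Σ(ρt)_2) / ρ_m.
Σt_1 = 31.74 km; Σt_2 = 31.7 km; Σ(ρt)_1 = 85858.44; Σ(ρt)_2 = 90225 (in km·kg/m³).
e = (31.74 − 31.7) − (85858.44 − 90225) / 3310 = 1.36 km.

1.36 km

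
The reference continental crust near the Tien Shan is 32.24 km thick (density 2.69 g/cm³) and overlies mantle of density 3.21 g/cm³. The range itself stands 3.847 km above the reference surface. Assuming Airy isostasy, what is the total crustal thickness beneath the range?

56 km

Root depth r = h ρ_c / (ρ_m − ρ_c) = 3.847 km × 2.69 / 0.52 = 19.9 km.
Total thickness = T + h + r = 32.24 km + 3.847 km + 19.9 km = 56 km.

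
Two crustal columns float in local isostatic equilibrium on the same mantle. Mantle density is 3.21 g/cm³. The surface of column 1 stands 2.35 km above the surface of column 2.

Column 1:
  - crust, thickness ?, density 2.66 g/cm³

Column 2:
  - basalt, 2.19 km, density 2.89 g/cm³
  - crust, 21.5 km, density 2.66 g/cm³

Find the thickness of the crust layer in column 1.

36.5 km

Take the compensation level at the base of the deeper column (depth z_c below the surface of column 1) and equate Σ ρ_i t_i down to z_c; mantle fills any gap and the z_c terms cancel.
Column 1: x×2.66 + (z_c − 0 − x)×3.21
Column 2: 2.35×0 + 2.19×2.89 + 21.5×2.66 + (z_c − 2.35 − 23.69)×3.21
The z_c×3.21 term appears on both sides and cancels. Collect the known terms of each column as K = Σ(ρt)_known − 3.21 × (depth of known layers): K_1 = 0 − 3.21×0 = 0; K_2 = 63.5191 − 3.21×(2.35 + 23.69) = −20.0693.
Balance: K_1 − x×(3.21 − 2.66) = K_2, so x = (K_1 − K_2)/(3.21 − 2.66) = 20.0693/0.55 = 36.5 km.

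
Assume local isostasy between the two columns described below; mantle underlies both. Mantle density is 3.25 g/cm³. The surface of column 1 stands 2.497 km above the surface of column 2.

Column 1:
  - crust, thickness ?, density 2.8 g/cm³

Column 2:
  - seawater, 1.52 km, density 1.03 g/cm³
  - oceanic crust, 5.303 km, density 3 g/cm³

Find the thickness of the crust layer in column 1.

Take the compensation level at the base of the deeper column (depth z_c below the surface of column 1) and equate Σ ρ_i t_i down to z_c; mantle fills any gap and the z_c terms cancel.
Column 1: x×2.8 + (z_c − 0 − x)×3.25
Column 2: 2.497×0 + 1.52×1.03 + 5.303×3 + (z_c − 2.497 − 6.823)×3.25
The z_c×3.25 term appears on both sides and cancels. Collect the known terms of each column as K = Σ(ρt)_known − 3.25 × (depth of known layers): K_1 = 0 − 3.25×0 = 0; K_2 = 17.4746 − 3.25×(2.497 + 6.823) = −12.8154.
Balance: K_1 − x×(3.25 − 2.8) = K_2, so x = (K_1 − K_2)/(3.25 − 2.8) = 12.8154/0.45 = 28.5 km.

28.5 km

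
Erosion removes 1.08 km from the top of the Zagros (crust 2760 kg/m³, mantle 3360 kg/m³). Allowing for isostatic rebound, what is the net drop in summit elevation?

Rebound u = e ρ_c/ρ_m = 1.08 km × 2760/3360 = 0.8871 km.
Net surface drop = e − u = 1.08 km − 0.8871 km = e (ρ_m − ρ_c)/ρ_m = 0.193 km.

0.193 km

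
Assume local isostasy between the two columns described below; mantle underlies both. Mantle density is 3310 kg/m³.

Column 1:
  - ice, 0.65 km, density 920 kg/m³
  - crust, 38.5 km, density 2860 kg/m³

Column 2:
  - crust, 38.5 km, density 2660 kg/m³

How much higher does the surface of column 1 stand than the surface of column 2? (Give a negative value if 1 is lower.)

−1.86 km

For any compensation level in the mantle, the mantle terms cancel and isostasy reduces to e = (Σt_1 − Σt_2) − (Σ(ρt)_1 − Σ(ρt)_2) / ρ_m.
Σt_1 = 39.15 km; Σt_2 = 38.5 km; Σ(ρt)_1 = 110708; Σ(ρt)_2 = 102410 (in km·kg/m³).
e = (39.15 − 38.5) − (110708 − 102410) / 3310 = −1.86 km.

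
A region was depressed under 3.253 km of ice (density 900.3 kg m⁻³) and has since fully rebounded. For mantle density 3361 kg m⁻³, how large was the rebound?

Removing the load lets mantle flow back in; uplift u satisfies ρ_ice t = ρ_m u.
u = t ρ_ice/ρ_m = 3.253 km × 900.3/3361 = 0.871 km.

0.871 km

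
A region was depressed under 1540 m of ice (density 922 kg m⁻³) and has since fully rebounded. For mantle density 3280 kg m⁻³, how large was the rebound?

Removing the load lets mantle flow back in; uplift u satisfies ρ_ice t = ρ_m u.
u = t ρ_ice/ρ_m = 1540 m × 922/3280 = 433 m.

433 m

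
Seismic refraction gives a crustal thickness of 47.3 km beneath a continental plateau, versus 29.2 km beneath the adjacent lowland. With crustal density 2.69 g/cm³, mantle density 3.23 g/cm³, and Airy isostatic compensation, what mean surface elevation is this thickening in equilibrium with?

Excess crust Δ = 47.3 km − 29.2 km = 18.1 km, split between elevation h and root r with h + r = Δ.
Airy balance ρ_c h = (ρ_m − ρ_c) r gives r = h ρ_c/(ρ_m − ρ_c), so h (1 + ρ_c/(ρ_m − ρ_c)) = Δ, i.e. h = Δ (ρ_m − ρ_c)/ρ_m.
h = 18.1 km × 0.54/3.23 = 3.03 km.

3.03 km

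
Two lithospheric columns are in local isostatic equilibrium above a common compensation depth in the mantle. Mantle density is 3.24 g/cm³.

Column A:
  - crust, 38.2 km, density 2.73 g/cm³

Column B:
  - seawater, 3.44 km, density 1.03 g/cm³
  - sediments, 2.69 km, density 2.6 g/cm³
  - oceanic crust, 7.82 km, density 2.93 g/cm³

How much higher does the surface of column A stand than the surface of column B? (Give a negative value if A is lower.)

For any compensation level in the mantle, the mantle terms cancel and isostasy reduces to e = (Σt_A − Σt_B) − (Σ(ρt)_A − Σ(ρt)_B) / ρ_m.
Σt_A = 38.2 km; Σt_B = 13.95 km; Σ(ρt)_A = 104.286; Σ(ρt)_B = 33.4498 (in km·g/cm³).
e = (38.2 − 13.95) − (104.286 − 33.4498) / 3.24 = 2.39 km.

2.39 km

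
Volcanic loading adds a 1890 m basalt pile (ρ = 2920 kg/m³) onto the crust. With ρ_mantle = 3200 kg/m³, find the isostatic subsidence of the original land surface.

1720 m

Subaerial loading: s = t ρ_load / ρ_m.
s = 1890 m × 2920/3200 = 1720 m.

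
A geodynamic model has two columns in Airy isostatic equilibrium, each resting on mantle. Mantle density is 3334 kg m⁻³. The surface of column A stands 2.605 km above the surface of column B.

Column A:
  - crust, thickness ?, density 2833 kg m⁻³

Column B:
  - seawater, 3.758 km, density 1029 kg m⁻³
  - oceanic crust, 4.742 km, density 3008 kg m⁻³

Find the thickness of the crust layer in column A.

37.7 km

Take the compensation level at the base of the deeper column (depth z_c below the surface of column A) and equate Σ ρ_i t_i down to z_c; mantle fills any gap and the z_c terms cancel.
Column A: x×2833 + (z_c − 0 − x)×3334
Column B: 2.605×0 + 3.758×1029 + 4.742×3008 + (z_c − 2.605 − 8.5)×3334
The z_c×3334 term appears on both sides and cancels. Collect the known terms of each column as K = Σ(ρt)_known − 3334 × (depth of known layers): K_A = 0 − 3334×0 = 0; K_B = 18130.918 − 3334×(2.605 + 8.5) = −18893.152.
Balance: K_A − x×(3334 − 2833) = K_B, so x = (K_A − K_B)/(3334 − 2833) = 18893.2/501 = 37.7 km.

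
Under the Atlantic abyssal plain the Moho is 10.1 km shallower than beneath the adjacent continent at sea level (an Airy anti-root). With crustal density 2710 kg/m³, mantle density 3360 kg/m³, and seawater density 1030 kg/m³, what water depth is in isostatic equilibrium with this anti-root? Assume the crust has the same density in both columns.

3.91 km

Replacing a thickness d of crust by seawater at the top must be balanced by replacing crust with mantle at the base: d (ρ_c − ρ_w) = a (ρ_m − ρ_c).
d = a (ρ_m − ρ_c)/(ρ_c − ρ_w) = 10.1 km × 650/1680 = 3.91 km.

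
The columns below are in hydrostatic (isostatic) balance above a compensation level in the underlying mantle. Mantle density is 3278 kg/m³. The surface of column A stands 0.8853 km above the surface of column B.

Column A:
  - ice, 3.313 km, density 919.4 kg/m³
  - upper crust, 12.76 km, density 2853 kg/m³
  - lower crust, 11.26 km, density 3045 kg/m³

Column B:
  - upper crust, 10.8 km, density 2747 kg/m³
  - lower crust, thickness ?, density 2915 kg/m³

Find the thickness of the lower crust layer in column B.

19.9 km

Take the compensation level at the base of the deeper column (depth z_c below the surface of column A) and equate Σ ρ_i t_i down to z_c; mantle fills any gap and the z_c terms cancel.
Column A: 3.313×919.4 + 12.76×2853 + 11.26×3045 + (z_c − 27.333)×3278
Column B: 0.8853×0 + 10.8×2747 + x×2915 + (z_c − 0.8853 − 10.8 − x)×3278
The z_c×3278 term appears on both sides and cancels. Collect the known terms of each column as K = Σ(ρt)_known − 3278 × (depth of known layers): K_A = 73736.9522 − 3278×27.333 = −15860.6218; K_B = 29667.6 − 3278×(0.8853 + 10.8) = −8636.8134.
Balance: K_A = K_B − x×(3278 − 2915), so x = (K_B − K_A)/(3278 − 2915) = 7223.81/363 = 19.9 km.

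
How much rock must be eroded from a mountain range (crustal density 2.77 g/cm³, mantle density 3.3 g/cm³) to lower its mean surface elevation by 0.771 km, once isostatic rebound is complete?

Net drop Δ = e − u = e − e ρ_c/ρ_m = e (ρ_m − ρ_c)/ρ_m.
e = Δ ρ_m/(ρ_m − ρ_c) = 0.771 km × 3.3/0.53 = 4.8 km.

4.8 km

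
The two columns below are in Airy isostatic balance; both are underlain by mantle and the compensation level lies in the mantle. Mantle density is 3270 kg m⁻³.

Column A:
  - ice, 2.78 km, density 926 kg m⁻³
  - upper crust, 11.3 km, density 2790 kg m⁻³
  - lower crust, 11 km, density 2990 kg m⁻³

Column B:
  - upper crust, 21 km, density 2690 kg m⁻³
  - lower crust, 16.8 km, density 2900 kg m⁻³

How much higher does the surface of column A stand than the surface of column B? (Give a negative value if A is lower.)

For any compensation level in the mantle, the mantle terms cancel and isostasy reduces to e = (Σt_A − Σt_B) − (Σ(ρt)_A − Σ(ρt)_B) / ρ_m.
Σt_A = 25.08 km; Σt_B = 37.8 km; Σ(ρt)_A = 66991.28; Σ(ρt)_B = 105210 (in km·kg m⁻³).
e = (25.08 − 37.8) − (66991.28 − 105210) / 3270 = −1.03 km.

−1.03 km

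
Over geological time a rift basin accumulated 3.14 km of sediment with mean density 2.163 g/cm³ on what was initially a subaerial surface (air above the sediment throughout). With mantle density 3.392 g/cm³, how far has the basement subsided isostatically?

Subaerial load: s = t ρ_sed / ρ_m = 3.14 km × 2.163/3.392 = 2 km.

2 km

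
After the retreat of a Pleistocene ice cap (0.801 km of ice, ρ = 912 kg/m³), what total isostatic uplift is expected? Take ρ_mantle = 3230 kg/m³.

Removing the load lets mantle flow back in; uplift u satisfies ρ_ice t = ρ_m u.
u = t ρ_ice/ρ_m = 0.801 km × 912/3230 = 0.226 km.

0.226 km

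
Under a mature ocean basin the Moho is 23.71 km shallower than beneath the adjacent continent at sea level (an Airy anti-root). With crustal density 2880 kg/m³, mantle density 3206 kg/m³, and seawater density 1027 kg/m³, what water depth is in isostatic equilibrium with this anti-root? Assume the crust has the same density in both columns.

4.17 km

Replacing a thickness d of crust by seawater at the top must be balanced by replacing crust with mantle at the base: d (ρ_c − ρ_w) = a (ρ_m − ρ_c).
d = a (ρ_m − ρ_c)/(ρ_c − ρ_w) = 23.71 km × 326/1853 = 4.17 km.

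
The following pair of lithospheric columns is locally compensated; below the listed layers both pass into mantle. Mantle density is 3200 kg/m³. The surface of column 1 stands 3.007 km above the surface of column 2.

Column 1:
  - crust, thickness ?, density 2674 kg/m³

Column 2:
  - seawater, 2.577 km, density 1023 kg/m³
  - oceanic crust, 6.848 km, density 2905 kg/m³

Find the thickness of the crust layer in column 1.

Take the compensation level at the base of the deeper column (depth z_c below the surface of column 1) and equate Σ ρ_i t_i down to z_c; mantle fills any gap and the z_c terms cancel.
Column 1: x×2674 + (z_c − 0 − x)×3200
Column 2: 3.007×0 + 2.577×1023 + 6.848×2905 + (z_c − 3.007 − 9.425)×3200
The z_c×3200 term appears on both sides and cancels. Collect the known terms of each column as K = Σ(ρt)_known − 3200 × (depth of known layers): K_1 = 0 − 3200×0 = 0; K_2 = 22529.711 − 3200×(3.007 + 9.425) = −17252.689.
Balance: K_1 − x×(3200 − 2674) = K_2, so x = (K_1 − K_2)/(3200 − 2674) = 17252.7/526 = 32.8 km.

32.8 km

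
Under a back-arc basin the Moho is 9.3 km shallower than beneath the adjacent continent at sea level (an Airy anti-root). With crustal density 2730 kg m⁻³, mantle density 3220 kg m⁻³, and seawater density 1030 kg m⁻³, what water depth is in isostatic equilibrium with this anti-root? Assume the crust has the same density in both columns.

2.68 km

Replacing a thickness d of crust by seawater at the top must be balanced by replacing crust with mantle at the base: d (ρ_c − ρ_w) = a (ρ_m − ρ_c).
d = a (ρ_m − ρ_c)/(ρ_c − ρ_w) = 9.3 km × 490/1700 = 2.68 km.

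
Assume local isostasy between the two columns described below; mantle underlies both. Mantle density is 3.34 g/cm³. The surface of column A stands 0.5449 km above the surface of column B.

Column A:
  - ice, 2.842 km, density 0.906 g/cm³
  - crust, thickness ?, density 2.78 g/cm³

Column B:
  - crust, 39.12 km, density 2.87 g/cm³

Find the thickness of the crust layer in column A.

Take the compensation level at the base of the deeper column (depth z_c below the surface of column A) and equate Σ ρ_i t_i down to z_c; mantle fills any gap and the z_c terms cancel.
Column A: 2.842×0.906 + x×2.78 + (z_c − 2.842 − x)×3.34
Column B: 0.5449×0 + 39.12×2.87 + (z_c − 0.5449 − 39.12)×3.34
The z_c×3.34 term appears on both sides and cancels. Collect the known terms of each column as K = Σ(ρt)_known − 3.34 × (depth of known layers): K_A = 2.574852 − 3.34×2.842 = −6.917428; K_B = 112.2744 − 3.34×(0.5449 + 39.12) = −20.206366.
Balance: K_A − x×(3.34 − 2.78) = K_B, so x = (K_A − K_B)/(3.34 − 2.78) = 13.2889/0.56 = 23.7 km.

23.7 km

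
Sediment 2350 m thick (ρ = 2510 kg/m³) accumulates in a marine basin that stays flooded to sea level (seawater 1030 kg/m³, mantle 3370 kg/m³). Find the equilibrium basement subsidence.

Submarine loading: the sediment displaces seawater, and the subsidence is in turn flooded, so s (ρ_m − ρ_w) = t (ρ_sed − ρ_w).
s = 2350 m × (2510 − 1030) / (3370 − 1030) = 1490 m.

1490 m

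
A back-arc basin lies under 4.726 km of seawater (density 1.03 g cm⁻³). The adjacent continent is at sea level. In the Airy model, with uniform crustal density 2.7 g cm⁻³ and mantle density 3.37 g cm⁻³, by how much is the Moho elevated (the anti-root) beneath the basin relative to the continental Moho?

Equating mass per unit area of the two columns: replacing crust with seawater at the top is compensated by replacing crust with mantle at the base: d (ρ_c − ρ_w) = a (ρ_m − ρ_c).
a = d (ρ_c − ρ_w)/(ρ_m − ρ_c) = 4.726 km × 1.67/0.67 = 11.8 km.

11.8 km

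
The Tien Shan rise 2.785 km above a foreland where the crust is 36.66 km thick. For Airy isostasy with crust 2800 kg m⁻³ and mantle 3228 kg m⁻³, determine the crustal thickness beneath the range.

57.7 km

Root depth r = h ρ_c / (ρ_m − ρ_c) = 2.785 km × 2800 / 428 = 18.22 km.
Total thickness = T + h + r = 36.66 km + 2.785 km + 18.22 km = 57.7 km.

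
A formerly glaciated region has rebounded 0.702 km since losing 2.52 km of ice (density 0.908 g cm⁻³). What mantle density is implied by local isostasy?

3.26 g cm⁻³

ρ_m = ρ_ice t / u = 0.908 × 2.52 km/0.702 km = 3.26 g cm⁻³.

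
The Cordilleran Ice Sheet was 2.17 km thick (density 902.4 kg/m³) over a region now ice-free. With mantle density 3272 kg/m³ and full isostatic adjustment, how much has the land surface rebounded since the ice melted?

0.598 km

Removing the load lets mantle flow back in; uplift u satisfies ρ_ice t = ρ_m u.
u = t ρ_ice/ρ_m = 2.17 km × 902.4/3272 = 0.598 km.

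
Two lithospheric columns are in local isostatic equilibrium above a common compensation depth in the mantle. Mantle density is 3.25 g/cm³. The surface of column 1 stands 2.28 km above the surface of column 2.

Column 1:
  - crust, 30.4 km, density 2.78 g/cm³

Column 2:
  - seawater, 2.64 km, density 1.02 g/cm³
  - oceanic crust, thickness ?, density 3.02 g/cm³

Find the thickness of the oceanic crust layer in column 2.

4.31 km

Take the compensation level at the base of the deeper column (depth z_c below the surface of column 1) and equate Σ ρ_i t_i down to z_c; mantle fills any gap and the z_c terms cancel.
Column 1: 30.4×2.78 + (z_c − 30.4)×3.25
Column 2: 2.28×0 + 2.64×1.02 + x×3.02 + (z_c − 2.28 − 2.64 − x)×3.25
The z_c×3.25 term appears on both sides and cancels. Collect the known terms of each column as K = Σ(ρt)_known − 3.25 × (depth of known layers): K_1 = 84.512 − 3.25×30.4 = −14.288; K_2 = 2.6928 − 3.25×(2.28 + 2.64) = −13.2972.
Balance: K_1 = K_2 − x×(3.25 − 3.02), so x = (K_2 − K_1)/(3.25 − 3.02) = 0.9908/0.23 = 4.31 km.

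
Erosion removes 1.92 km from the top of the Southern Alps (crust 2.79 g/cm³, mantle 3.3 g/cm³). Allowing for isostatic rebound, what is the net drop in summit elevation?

Rebound u = e ρ_c/ρ_m = 1.92 km × 2.79/3.3 = 1.623 km.
Net surface drop = e − u = 1.92 km − 1.623 km = e (ρ_m − ρ_c)/ρ_m = 0.297 km.

0.297 km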